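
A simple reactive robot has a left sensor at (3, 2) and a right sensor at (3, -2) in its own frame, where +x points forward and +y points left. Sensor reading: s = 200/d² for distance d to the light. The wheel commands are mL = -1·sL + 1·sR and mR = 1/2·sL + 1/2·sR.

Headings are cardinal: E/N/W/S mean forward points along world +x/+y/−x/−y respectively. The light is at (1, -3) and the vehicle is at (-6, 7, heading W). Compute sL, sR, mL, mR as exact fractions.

50/41 50/61 -1000/2501 2550/2501

left sensor world pos  = (-9, 5); dL² = 164
right sensor world pos = (-9, 9); dR² = 244
sL = 200/164 = 50/41
sR = 200/244 = 50/61
mL = -1·sL + 1·sR = -1000/2501
mR = 1/2·sL + 1/2·sR = 2550/2501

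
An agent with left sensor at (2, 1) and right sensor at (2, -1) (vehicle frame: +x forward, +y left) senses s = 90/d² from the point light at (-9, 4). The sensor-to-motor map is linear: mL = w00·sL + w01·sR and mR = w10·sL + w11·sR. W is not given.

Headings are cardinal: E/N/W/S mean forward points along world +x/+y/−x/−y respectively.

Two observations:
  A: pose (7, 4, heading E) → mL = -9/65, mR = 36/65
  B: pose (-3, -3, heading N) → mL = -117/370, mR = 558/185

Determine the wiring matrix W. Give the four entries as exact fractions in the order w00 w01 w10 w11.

1/2 -1 1 1

obs A: pose=(7,4,E) → sL=18/65, sR=18/65, mL=-9/65, mR=36/65
obs B: pose=(-3,-3,N) → sL=9/5, sR=45/37, mL=-117/370, mR=558/185
sensor matrix S = [[18/65, 18/65], [9/5, 45/37]]; det S = -1944/12025
solve [mL_A; mL_B] = S·[w00; w01] and [mR_A; mR_B] = S·[w10; w11]:
  w00 = 1/2, w01 = -1, w10 = 1, w11 = 1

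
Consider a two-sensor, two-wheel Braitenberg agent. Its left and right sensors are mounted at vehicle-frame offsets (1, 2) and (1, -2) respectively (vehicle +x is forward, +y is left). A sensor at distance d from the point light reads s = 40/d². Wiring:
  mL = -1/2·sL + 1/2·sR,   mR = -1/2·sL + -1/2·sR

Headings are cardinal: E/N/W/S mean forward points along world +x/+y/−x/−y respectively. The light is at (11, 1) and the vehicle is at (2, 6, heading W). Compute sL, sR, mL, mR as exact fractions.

40/109 40/149 -800/16241 -5160/16241

left sensor world pos  = (1, 4); dL² = 109
right sensor world pos = (1, 8); dR² = 149
sL = 40/109 = 40/109
sR = 40/149 = 40/149
mL = -1/2·sL + 1/2·sR = -800/16241
mR = -1/2·sL + -1/2·sR = -5160/16241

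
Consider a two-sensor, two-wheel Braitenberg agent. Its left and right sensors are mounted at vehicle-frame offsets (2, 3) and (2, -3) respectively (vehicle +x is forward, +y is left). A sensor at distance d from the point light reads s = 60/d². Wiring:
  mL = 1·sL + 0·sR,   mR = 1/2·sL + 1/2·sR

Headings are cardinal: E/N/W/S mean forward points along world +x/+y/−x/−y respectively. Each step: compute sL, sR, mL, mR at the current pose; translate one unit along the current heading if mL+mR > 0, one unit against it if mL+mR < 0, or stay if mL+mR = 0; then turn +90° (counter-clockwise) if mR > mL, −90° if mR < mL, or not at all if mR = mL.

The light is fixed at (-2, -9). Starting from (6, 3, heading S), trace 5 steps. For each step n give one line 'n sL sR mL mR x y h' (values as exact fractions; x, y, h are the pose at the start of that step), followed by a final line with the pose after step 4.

n=0: pose=(6,3,S); sL=60/221, sR=12/25; mL=60/221, mR=2076/5525; mL+mR=3576/5525 → advance +1; mR−mL=576/5525 → turn +1·90°
n=1: pose=(6,2,E); sL=15/74, sR=15/41; mL=15/74, mR=1725/6068; mL+mR=2955/6068 → advance +1; mR−mL=495/6068 → turn +1·90°
n=2: pose=(7,2,N); sL=12/41, sR=60/313; mL=12/41, mR=3108/12833; mL+mR=6864/12833 → advance +1; mR−mL=-648/12833 → turn -1·90°
n=3: pose=(7,3,E); sL=30/173, sR=30/101; mL=30/173, mR=4110/17473; mL+mR=7140/17473 → advance +1; mR−mL=1080/17473 → turn +1·90°
n=4: pose=(8,3,N); sL=12/49, sR=12/73; mL=12/49, mR=732/3577; mL+mR=1608/3577 → advance +1; mR−mL=-144/3577 → turn -1·90°

0 60/221 12/25 60/221 2076/5525 6 3 S
1 15/74 15/41 15/74 1725/6068 6 2 E
2 12/41 60/313 12/41 3108/12833 7 2 N
3 30/173 30/101 30/173 4110/17473 7 3 E
4 12/49 12/73 12/49 732/3577 8 3 N
final 8 4 E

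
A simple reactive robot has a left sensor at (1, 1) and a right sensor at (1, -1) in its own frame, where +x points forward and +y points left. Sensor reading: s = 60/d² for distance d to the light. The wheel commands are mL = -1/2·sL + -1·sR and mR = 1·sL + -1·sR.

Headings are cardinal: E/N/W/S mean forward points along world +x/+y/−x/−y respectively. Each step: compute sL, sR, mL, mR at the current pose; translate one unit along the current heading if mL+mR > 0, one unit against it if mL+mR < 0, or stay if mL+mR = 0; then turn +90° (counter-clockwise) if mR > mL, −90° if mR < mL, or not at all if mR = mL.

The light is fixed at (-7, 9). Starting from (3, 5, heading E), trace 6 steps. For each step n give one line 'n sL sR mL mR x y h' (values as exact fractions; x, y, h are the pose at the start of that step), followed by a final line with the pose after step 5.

n=0: pose=(3,5,E); sL=6/13, sR=30/73; mL=-609/949, mR=48/949; mL+mR=-561/949 → advance -1; mR−mL=9/13 → turn +1·90°
n=1: pose=(2,5,N); sL=60/73, sR=60/109; mL=-7650/7957, mR=2160/7957; mL+mR=-5490/7957 → advance -1; mR−mL=90/73 → turn +1·90°
n=2: pose=(2,4,W); sL=3/5, sR=3/4; mL=-21/20, mR=-3/20; mL+mR=-6/5 → advance -1; mR−mL=9/10 → turn +1·90°
n=3: pose=(3,4,S); sL=60/157, sR=20/39; mL=-4310/6123, mR=-800/6123; mL+mR=-5110/6123 → advance -1; mR−mL=90/157 → turn +1·90°
n=4: pose=(3,5,E); sL=6/13, sR=30/73; mL=-609/949, mR=48/949; mL+mR=-561/949 → advance -1; mR−mL=9/13 → turn +1·90°
n=5: pose=(2,5,N); sL=60/73, sR=60/109; mL=-7650/7957, mR=2160/7957; mL+mR=-5490/7957 → advance -1; mR−mL=90/73 → turn +1·90°

0 6/13 30/73 -609/949 48/949 3 5 E
1 60/73 60/109 -7650/7957 2160/7957 2 5 N
2 3/5 3/4 -21/20 -3/20 2 4 W
3 60/157 20/39 -4310/6123 -800/6123 3 4 S
4 6/13 30/73 -609/949 48/949 3 5 E
5 60/73 60/109 -7650/7957 2160/7957 2 5 N
final 2 4 W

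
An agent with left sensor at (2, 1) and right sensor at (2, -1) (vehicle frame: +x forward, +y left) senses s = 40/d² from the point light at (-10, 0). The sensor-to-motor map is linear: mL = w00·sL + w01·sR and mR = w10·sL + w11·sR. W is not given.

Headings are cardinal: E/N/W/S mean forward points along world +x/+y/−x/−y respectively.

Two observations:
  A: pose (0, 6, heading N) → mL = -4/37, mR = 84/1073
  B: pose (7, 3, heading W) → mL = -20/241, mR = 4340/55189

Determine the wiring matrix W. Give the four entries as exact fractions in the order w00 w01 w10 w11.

0 -1/2 -1/2 1

obs A: pose=(0,6,N) → sL=8/29, sR=8/37, mL=-4/37, mR=84/1073
obs B: pose=(7,3,W) → sL=40/229, sR=40/241, mL=-20/241, mR=4340/55189
sensor matrix S = [[8/29, 8/37], [40/229, 40/241]]; det S = 474880/59217797
solve [mL_A; mL_B] = S·[w00; w01] and [mR_A; mR_B] = S·[w10; w11]:
  w00 = 0, w01 = -1/2, w10 = -1/2, w11 = 1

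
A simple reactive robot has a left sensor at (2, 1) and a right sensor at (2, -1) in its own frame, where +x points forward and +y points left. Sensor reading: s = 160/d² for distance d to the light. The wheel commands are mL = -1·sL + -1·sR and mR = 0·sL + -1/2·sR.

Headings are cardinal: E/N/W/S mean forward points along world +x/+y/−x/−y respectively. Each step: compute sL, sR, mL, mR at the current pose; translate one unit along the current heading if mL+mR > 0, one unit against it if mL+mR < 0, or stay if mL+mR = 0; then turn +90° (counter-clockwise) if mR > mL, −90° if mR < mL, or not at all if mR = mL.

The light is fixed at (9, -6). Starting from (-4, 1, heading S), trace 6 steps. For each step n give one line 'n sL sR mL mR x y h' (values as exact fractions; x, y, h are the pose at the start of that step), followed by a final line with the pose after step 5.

n=0: pose=(-4,1,S); sL=160/169, sR=160/221; mL=-4800/2873, mR=-80/221; mL+mR=-5840/2873 → advance -1; mR−mL=3760/2873 → turn +1·90°
n=1: pose=(-4,2,E); sL=80/101, sR=16/17; mL=-2976/1717, mR=-8/17; mL+mR=-3784/1717 → advance -1; mR−mL=2168/1717 → turn +1·90°
n=2: pose=(-5,2,N); sL=32/65, sR=160/269; mL=-19008/17485, mR=-80/269; mL+mR=-24208/17485 → advance -1; mR−mL=13808/17485 → turn +1·90°
n=3: pose=(-5,1,W); sL=40/73, sR=1/2; mL=-153/146, mR=-1/4; mL+mR=-379/292 → advance -1; mR−mL=233/292 → turn +1·90°
n=4: pose=(-4,1,S); sL=160/169, sR=160/221; mL=-4800/2873, mR=-80/221; mL+mR=-5840/2873 → advance -1; mR−mL=3760/2873 → turn +1·90°
n=5: pose=(-4,2,E); sL=80/101, sR=16/17; mL=-2976/1717, mR=-8/17; mL+mR=-3784/1717 → advance -1; mR−mL=2168/1717 → turn +1·90°

0 160/169 160/221 -4800/2873 -80/221 -4 1 S
1 80/101 16/17 -2976/1717 -8/17 -4 2 E
2 32/65 160/269 -19008/17485 -80/269 -5 2 N
3 40/73 1/2 -153/146 -1/4 -5 1 W
4 160/169 160/221 -4800/2873 -80/221 -4 1 S
5 80/101 16/17 -2976/1717 -8/17 -4 2 E
final -5 2 N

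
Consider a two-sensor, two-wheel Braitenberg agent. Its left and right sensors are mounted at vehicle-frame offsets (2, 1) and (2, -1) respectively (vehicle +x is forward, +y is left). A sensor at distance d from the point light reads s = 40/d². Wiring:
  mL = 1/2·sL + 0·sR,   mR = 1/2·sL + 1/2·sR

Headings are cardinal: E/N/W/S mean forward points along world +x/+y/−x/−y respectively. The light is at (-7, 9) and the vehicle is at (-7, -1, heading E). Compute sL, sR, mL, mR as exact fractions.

8/17 8/25 4/17 168/425

left sensor world pos  = (-5, 0); dL² = 85
right sensor world pos = (-5, -2); dR² = 125
sL = 40/85 = 8/17
sR = 40/125 = 8/25
mL = 1/2·sL + 0·sR = 4/17
mR = 1/2·sL + 1/2·sR = 168/425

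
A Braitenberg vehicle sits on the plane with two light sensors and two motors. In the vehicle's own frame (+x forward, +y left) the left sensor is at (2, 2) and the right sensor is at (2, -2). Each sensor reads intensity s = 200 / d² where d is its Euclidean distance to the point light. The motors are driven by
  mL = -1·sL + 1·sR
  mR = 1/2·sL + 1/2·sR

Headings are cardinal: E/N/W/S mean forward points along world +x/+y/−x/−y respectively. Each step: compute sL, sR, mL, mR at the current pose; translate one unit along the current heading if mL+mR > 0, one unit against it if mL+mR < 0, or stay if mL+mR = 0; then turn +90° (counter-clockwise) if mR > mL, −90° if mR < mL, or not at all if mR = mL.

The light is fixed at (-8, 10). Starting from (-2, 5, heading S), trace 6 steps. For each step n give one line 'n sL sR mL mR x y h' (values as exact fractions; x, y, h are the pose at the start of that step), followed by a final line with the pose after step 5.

0 200/113 40/13 1920/1469 3560/1469 -2 5 S
1 5/2 25/16 -15/16 65/32 -2 4 E
2 200/41 200/97 -11200/3977 13800/3977 -1 4 N
3 100/37 100/17 2000/629 2700/629 -1 5 W
4 200/113 40/13 1920/1469 3560/1469 -2 5 S
5 5/2 25/16 -15/16 65/32 -2 4 E
final -1 4 N

n=0: pose=(-2,5,S); sL=200/113, sR=40/13; mL=1920/1469, mR=3560/1469; mL+mR=5480/1469 → advance +1; mR−mL=1640/1469 → turn +1·90°
n=1: pose=(-2,4,E); sL=5/2, sR=25/16; mL=-15/16, mR=65/32; mL+mR=35/32 → advance +1; mR−mL=95/32 → turn +1·90°
n=2: pose=(-1,4,N); sL=200/41, sR=200/97; mL=-11200/3977, mR=13800/3977; mL+mR=2600/3977 → advance +1; mR−mL=25000/3977 → turn +1·90°
n=3: pose=(-1,5,W); sL=100/37, sR=100/17; mL=2000/629, mR=2700/629; mL+mR=4700/629 → advance +1; mR−mL=700/629 → turn +1·90°
n=4: pose=(-2,5,S); sL=200/113, sR=40/13; mL=1920/1469, mR=3560/1469; mL+mR=5480/1469 → advance +1; mR−mL=1640/1469 → turn +1·90°
n=5: pose=(-2,4,E); sL=5/2, sR=25/16; mL=-15/16, mR=65/32; mL+mR=35/32 → advance +1; mR−mL=95/32 → turn +1·90°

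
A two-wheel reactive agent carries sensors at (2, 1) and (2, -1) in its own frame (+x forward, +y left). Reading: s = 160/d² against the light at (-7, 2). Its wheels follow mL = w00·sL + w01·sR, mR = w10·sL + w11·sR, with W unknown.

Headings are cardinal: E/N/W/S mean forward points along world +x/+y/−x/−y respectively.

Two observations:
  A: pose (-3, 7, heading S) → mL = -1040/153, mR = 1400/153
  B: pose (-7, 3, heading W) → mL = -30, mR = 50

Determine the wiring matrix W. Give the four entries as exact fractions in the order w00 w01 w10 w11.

obs A: pose=(-3,7,S) → sL=80/17, sR=80/9, mL=-1040/153, mR=1400/153
obs B: pose=(-7,3,W) → sL=40, sR=20, mL=-30, mR=50
sensor matrix S = [[80/17, 80/9], [40, 20]]; det S = -40000/153
solve [mL_A; mL_B] = S·[w00; w01] and [mR_A; mR_B] = S·[w10; w11]:
  w00 = -1/2, w01 = -1/2, w10 = 1, w11 = 1/2

-1/2 -1/2 1 1/2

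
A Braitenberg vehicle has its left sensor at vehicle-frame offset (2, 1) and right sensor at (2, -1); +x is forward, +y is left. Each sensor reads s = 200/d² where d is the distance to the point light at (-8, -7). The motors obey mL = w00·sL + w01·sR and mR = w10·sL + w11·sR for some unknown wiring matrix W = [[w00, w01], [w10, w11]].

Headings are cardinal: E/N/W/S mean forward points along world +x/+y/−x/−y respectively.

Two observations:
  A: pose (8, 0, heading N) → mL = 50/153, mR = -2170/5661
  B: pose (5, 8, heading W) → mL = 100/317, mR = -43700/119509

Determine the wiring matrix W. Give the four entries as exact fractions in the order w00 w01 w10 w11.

1/2 0 -1 1/2

obs A: pose=(8,0,N) → sL=100/153, sR=20/37, mL=50/153, mR=-2170/5661
obs B: pose=(5,8,W) → sL=200/317, sR=200/377, mL=100/317, mR=-43700/119509
sensor matrix S = [[100/153, 20/37], [200/317, 200/377]]; det S = 3856000/676540449
solve [mL_A; mL_B] = S·[w00; w01] and [mR_A; mR_B] = S·[w10; w11]:
  w00 = 1/2, w01 = 0, w10 = -1, w11 = 1/2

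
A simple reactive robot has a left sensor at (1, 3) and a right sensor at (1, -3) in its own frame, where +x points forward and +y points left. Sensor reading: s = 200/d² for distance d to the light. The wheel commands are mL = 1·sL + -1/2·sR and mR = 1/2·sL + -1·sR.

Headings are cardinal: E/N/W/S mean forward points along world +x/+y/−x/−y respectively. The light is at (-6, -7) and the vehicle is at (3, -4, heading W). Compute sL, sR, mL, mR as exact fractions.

left sensor world pos  = (2, -7); dL² = 64
right sensor world pos = (2, -1); dR² = 100
sL = 200/64 = 25/8
sR = 200/100 = 2
mL = 1·sL + -1/2·sR = 17/8
mR = 1/2·sL + -1·sR = -7/16

25/8 2 17/8 -7/16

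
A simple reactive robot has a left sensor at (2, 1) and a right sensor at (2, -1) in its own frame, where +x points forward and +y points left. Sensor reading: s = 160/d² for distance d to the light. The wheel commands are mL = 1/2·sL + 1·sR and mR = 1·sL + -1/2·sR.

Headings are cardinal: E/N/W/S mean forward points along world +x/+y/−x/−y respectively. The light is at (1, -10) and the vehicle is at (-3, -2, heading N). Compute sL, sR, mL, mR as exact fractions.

32/25 160/109 5744/2725 1488/2725

left sensor world pos  = (-4, 0); dL² = 125
right sensor world pos = (-2, 0); dR² = 109
sL = 160/125 = 32/25
sR = 160/109 = 160/109
mL = 1/2·sL + 1·sR = 5744/2725
mR = 1·sL + -1/2·sR = 1488/2725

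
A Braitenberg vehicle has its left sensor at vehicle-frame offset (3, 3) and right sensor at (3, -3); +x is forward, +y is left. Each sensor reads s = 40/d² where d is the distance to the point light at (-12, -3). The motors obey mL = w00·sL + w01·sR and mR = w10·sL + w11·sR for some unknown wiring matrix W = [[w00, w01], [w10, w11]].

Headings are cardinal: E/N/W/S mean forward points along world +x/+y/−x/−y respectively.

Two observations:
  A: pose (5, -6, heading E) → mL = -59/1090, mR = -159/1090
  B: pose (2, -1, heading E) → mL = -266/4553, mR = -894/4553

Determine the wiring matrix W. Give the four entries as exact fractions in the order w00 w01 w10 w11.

obs A: pose=(5,-6,E) → sL=1/10, sR=10/109, mL=-59/1090, mR=-159/1090
obs B: pose=(2,-1,E) → sL=20/157, sR=4/29, mL=-266/4553, mR=-894/4553
sensor matrix S = [[1/10, 10/109], [20/157, 4/29]]; det S = 5226/2481385
solve [mL_A; mL_B] = S·[w00; w01] and [mR_A; mR_B] = S·[w10; w11]:
  w00 = -1, w01 = 1/2, w10 = -1, w11 = -1/2

-1 1/2 -1 -1/2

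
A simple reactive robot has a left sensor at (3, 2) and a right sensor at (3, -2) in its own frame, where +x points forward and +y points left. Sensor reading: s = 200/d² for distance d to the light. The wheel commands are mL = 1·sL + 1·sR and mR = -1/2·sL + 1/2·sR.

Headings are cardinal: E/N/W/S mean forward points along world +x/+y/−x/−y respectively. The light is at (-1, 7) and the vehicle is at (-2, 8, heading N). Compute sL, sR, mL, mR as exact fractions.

left sensor world pos  = (-4, 11); dL² = 25
right sensor world pos = (0, 11); dR² = 17
sL = 200/25 = 8
sR = 200/17 = 200/17
mL = 1·sL + 1·sR = 336/17
mR = -1/2·sL + 1/2·sR = 32/17

8 200/17 336/17 32/17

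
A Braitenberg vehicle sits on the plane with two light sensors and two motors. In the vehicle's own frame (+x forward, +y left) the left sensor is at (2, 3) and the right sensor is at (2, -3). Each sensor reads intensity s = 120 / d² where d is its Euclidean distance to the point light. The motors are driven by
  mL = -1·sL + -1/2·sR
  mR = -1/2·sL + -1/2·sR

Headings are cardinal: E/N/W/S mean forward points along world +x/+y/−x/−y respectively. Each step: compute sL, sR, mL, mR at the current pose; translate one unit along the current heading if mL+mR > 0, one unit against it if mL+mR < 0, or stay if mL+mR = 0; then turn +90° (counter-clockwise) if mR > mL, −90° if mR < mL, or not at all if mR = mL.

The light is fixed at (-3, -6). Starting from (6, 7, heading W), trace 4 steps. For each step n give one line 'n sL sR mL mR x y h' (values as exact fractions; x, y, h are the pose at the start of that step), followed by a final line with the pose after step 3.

0 120/149 24/61 -9108/9089 -5448/9089 6 7 W
1 12/29 12/17 -378/493 -276/493 7 7 S
2 120/433 24/53 -11556/22949 -8376/22949 7 8 E
3 30/73 3/10 -819/1460 -519/1460 6 8 N
final 6 7 W

n=0: pose=(6,7,W); sL=120/149, sR=24/61; mL=-9108/9089, mR=-5448/9089; mL+mR=-14556/9089 → advance -1; mR−mL=60/149 → turn +1·90°
n=1: pose=(7,7,S); sL=12/29, sR=12/17; mL=-378/493, mR=-276/493; mL+mR=-654/493 → advance -1; mR−mL=6/29 → turn +1·90°
n=2: pose=(7,8,E); sL=120/433, sR=24/53; mL=-11556/22949, mR=-8376/22949; mL+mR=-19932/22949 → advance -1; mR−mL=60/433 → turn +1·90°
n=3: pose=(6,8,N); sL=30/73, sR=3/10; mL=-819/1460, mR=-519/1460; mL+mR=-669/730 → advance -1; mR−mL=15/73 → turn +1·90°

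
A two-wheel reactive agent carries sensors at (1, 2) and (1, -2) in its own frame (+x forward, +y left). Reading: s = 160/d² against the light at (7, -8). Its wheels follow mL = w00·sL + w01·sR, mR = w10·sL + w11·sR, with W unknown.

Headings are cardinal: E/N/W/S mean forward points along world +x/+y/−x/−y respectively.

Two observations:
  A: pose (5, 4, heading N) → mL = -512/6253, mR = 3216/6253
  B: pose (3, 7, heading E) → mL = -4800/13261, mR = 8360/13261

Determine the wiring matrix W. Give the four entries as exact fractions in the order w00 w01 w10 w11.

1 -1 -1/2 1

obs A: pose=(5,4,N) → sL=32/37, sR=160/169, mL=-512/6253, mR=3216/6253
obs B: pose=(3,7,E) → sL=80/149, sR=80/89, mL=-4800/13261, mR=8360/13261
sensor matrix S = [[32/37, 160/169], [80/149, 80/89]]; det S = 22312960/82921033
solve [mL_A; mL_B] = S·[w00; w01] and [mR_A; mR_B] = S·[w10; w11]:
  w00 = 1, w01 = -1, w10 = -1/2, w11 = 1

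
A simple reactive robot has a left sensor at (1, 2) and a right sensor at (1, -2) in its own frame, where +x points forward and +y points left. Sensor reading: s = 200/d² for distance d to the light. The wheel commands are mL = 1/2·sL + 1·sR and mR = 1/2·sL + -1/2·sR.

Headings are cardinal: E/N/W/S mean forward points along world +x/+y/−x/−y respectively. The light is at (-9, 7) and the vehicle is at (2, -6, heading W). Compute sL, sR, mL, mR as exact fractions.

8/13 200/221 268/221 -32/221

left sensor world pos  = (1, -8); dL² = 325
right sensor world pos = (1, -4); dR² = 221
sL = 200/325 = 8/13
sR = 200/221 = 200/221
mL = 1/2·sL + 1·sR = 268/221
mR = 1/2·sL + -1/2·sR = -32/221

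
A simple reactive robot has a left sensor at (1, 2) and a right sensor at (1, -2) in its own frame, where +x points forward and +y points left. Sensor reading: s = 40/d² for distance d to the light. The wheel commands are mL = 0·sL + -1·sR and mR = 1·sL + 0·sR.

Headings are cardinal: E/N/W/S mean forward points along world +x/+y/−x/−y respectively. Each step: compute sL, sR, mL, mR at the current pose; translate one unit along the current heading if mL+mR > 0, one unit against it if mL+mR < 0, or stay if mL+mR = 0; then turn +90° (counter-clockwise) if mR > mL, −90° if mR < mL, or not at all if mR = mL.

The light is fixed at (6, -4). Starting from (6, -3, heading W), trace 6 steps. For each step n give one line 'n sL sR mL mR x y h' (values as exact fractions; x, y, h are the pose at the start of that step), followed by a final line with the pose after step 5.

n=0: pose=(6,-3,W); sL=20, sR=4; mL=-4, mR=20; mL+mR=16 → advance +1; mR−mL=24 → turn +1·90°
n=1: pose=(5,-3,S); sL=40, sR=40/9; mL=-40/9, mR=40; mL+mR=320/9 → advance +1; mR−mL=400/9 → turn +1·90°
n=2: pose=(5,-4,E); sL=10, sR=10; mL=-10, mR=10; mL+mR=0 → advance +0; mR−mL=20 → turn +1·90°
n=3: pose=(5,-4,N); sL=4, sR=20; mL=-20, mR=4; mL+mR=-16 → advance -1; mR−mL=24 → turn +1·90°
n=4: pose=(5,-5,W); sL=40/13, sR=8; mL=-8, mR=40/13; mL+mR=-64/13 → advance -1; mR−mL=144/13 → turn +1·90°
n=5: pose=(6,-5,S); sL=5, sR=5; mL=-5, mR=5; mL+mR=0 → advance +0; mR−mL=10 → turn +1·90°

0 20 4 -4 20 6 -3 W
1 40 40/9 -40/9 40 5 -3 S
2 10 10 -10 10 5 -4 E
3 4 20 -20 4 5 -4 N
4 40/13 8 -8 40/13 5 -5 W
5 5 5 -5 5 6 -5 S
final 6 -5 E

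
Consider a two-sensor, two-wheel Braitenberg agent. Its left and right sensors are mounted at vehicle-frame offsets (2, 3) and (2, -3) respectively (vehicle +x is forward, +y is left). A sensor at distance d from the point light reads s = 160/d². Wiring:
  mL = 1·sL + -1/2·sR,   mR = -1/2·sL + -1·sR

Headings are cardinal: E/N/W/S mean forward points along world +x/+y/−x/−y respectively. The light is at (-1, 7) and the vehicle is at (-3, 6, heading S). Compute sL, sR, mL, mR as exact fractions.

16 80/17 232/17 -216/17

left sensor world pos  = (0, 4); dL² = 10
right sensor world pos = (-6, 4); dR² = 34
sL = 160/10 = 16
sR = 160/34 = 80/17
mL = 1·sL + -1/2·sR = 232/17
mR = -1/2·sL + -1·sR = -216/17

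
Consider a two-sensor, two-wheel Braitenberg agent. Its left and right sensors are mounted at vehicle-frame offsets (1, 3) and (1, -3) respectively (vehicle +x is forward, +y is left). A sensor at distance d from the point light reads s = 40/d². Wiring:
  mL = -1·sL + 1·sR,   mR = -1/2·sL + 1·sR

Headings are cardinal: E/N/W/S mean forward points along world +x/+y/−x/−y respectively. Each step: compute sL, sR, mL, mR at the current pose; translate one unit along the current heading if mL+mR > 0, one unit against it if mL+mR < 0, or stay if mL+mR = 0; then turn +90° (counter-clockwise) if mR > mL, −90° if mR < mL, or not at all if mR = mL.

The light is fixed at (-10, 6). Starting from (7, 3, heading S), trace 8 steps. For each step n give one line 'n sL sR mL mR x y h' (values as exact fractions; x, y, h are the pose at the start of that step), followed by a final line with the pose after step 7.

n=0: pose=(7,3,S); sL=5/52, sR=10/53; mL=255/2756, mR=775/5512; mL+mR=1285/5512 → advance +1; mR−mL=5/104 → turn +1·90°
n=1: pose=(7,2,E); sL=8/65, sR=40/373; mL=-384/24245, mR=1108/24245; mL+mR=724/24245 → advance +1; mR−mL=4/65 → turn +1·90°
n=2: pose=(8,2,N); sL=20/117, sR=4/45; mL=-16/195, mR=2/585; mL+mR=-46/585 → advance -1; mR−mL=10/117 → turn +1·90°
n=3: pose=(8,1,W); sL=40/353, sR=40/293; mL=2400/103429, mR=8260/103429; mL+mR=10660/103429 → advance +1; mR−mL=20/353 → turn +1·90°
n=4: pose=(7,1,S); sL=10/109, sR=5/29; mL=255/3161, mR=400/3161; mL+mR=655/3161 → advance +1; mR−mL=5/109 → turn +1·90°
n=5: pose=(7,0,E); sL=40/333, sR=8/81; mL=-64/2997, mR=116/2997; mL+mR=52/2997 → advance +1; mR−mL=20/333 → turn +1·90°
n=6: pose=(8,0,N); sL=4/25, sR=20/233; mL=-432/5825, mR=34/5825; mL+mR=-398/5825 → advance -1; mR−mL=2/25 → turn +1·90°
n=7: pose=(8,-1,W); sL=40/389, sR=8/61; mL=672/23729, mR=1892/23729; mL+mR=2564/23729 → advance +1; mR−mL=20/389 → turn +1·90°

0 5/52 10/53 255/2756 775/5512 7 3 S
1 8/65 40/373 -384/24245 1108/24245 7 2 E
2 20/117 4/45 -16/195 2/585 8 2 N
3 40/353 40/293 2400/103429 8260/103429 8 1 W
4 10/109 5/29 255/3161 400/3161 7 1 S
5 40/333 8/81 -64/2997 116/2997 7 0 E
6 4/25 20/233 -432/5825 34/5825 8 0 N
7 40/389 8/61 672/23729 1892/23729 8 -1 W
final 7 -1 S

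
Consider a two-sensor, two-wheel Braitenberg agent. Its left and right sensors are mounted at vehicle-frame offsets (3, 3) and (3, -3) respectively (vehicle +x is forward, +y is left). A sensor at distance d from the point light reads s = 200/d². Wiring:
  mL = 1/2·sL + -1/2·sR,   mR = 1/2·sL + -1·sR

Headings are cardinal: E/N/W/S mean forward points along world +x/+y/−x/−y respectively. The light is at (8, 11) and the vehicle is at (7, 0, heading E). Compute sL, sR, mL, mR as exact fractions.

50/17 1 33/34 8/17

left sensor world pos  = (10, 3); dL² = 68
right sensor world pos = (10, -3); dR² = 200
sL = 200/68 = 50/17
sR = 200/200 = 1
mL = 1/2·sL + -1/2·sR = 33/34
mR = 1/2·sL + -1·sR = 8/17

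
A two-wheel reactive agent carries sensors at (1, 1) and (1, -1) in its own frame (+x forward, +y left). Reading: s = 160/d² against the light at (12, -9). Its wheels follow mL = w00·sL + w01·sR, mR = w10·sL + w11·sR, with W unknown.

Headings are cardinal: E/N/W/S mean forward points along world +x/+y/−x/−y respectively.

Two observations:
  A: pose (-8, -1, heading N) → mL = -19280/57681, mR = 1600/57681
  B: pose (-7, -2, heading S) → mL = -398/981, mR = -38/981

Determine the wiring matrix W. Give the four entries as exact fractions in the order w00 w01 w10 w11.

obs A: pose=(-8,-1,N) → sL=80/261, sR=80/221, mL=-19280/57681, mR=1600/57681
obs B: pose=(-7,-2,S) → sL=4/9, sR=40/109, mL=-398/981, mR=-38/981
sensor matrix S = [[80/261, 80/221], [4/9, 40/109]]; det S = -101440/2095743
solve [mL_A; mL_B] = S·[w00; w01] and [mR_A; mR_B] = S·[w10; w11]:
  w00 = -1/2, w01 = -1/2, w10 = -1/2, w11 = 1/2

-1/2 -1/2 -1/2 1/2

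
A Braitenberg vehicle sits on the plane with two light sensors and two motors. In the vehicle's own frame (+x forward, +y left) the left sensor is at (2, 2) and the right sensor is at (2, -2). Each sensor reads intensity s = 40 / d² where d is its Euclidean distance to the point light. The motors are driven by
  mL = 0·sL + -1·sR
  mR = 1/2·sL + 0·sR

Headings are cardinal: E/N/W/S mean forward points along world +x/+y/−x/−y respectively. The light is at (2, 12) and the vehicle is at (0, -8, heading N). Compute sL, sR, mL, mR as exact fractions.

left sensor world pos  = (-2, -6); dL² = 340
right sensor world pos = (2, -6); dR² = 324
sL = 40/340 = 2/17
sR = 40/324 = 10/81
mL = 0·sL + -1·sR = -10/81
mR = 1/2·sL + 0·sR = 1/17

2/17 10/81 -10/81 1/17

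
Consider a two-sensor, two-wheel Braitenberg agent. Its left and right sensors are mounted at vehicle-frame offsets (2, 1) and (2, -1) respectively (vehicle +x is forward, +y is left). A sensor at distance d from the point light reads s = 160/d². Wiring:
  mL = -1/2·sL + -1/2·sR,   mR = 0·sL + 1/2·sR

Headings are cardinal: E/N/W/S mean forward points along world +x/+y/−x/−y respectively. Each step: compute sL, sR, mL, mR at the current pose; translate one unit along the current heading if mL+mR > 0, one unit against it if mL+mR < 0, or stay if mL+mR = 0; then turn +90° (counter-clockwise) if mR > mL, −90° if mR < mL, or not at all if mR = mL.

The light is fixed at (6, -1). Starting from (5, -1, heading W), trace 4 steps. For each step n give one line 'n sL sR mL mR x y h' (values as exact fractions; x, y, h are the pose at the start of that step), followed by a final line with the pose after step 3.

n=0: pose=(5,-1,W); sL=16, sR=16; mL=-16, mR=8; mL+mR=-8 → advance -1; mR−mL=24 → turn +1·90°
n=1: pose=(6,-1,S); sL=32, sR=32; mL=-32, mR=16; mL+mR=-16 → advance -1; mR−mL=48 → turn +1·90°
n=2: pose=(6,0,E); sL=20, sR=40; mL=-30, mR=20; mL+mR=-10 → advance -1; mR−mL=50 → turn +1·90°
n=3: pose=(5,0,N); sL=160/13, sR=160/9; mL=-1760/117, mR=80/9; mL+mR=-80/13 → advance -1; mR−mL=2800/117 → turn +1·90°

0 16 16 -16 8 5 -1 W
1 32 32 -32 16 6 -1 S
2 20 40 -30 20 6 0 E
3 160/13 160/9 -1760/117 80/9 5 0 N
final 5 -1 W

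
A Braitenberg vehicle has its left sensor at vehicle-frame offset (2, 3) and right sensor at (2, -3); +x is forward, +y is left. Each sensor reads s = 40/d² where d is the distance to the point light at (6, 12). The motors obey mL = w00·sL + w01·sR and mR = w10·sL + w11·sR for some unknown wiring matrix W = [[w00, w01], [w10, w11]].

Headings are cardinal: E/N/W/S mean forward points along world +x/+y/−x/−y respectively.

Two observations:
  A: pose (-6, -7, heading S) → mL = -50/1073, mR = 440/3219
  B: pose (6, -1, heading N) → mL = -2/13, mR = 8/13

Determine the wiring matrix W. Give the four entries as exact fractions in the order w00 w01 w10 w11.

obs A: pose=(-6,-7,S) → sL=20/261, sR=20/333, mL=-50/1073, mR=440/3219
obs B: pose=(6,-1,N) → sL=4/13, sR=4/13, mL=-2/13, mR=8/13
sensor matrix S = [[20/261, 20/333], [4/13, 4/13]]; det S = 640/125541
solve [mL_A; mL_B] = S·[w00; w01] and [mR_A; mR_B] = S·[w10; w11]:
  w00 = -1, w01 = 1/2, w10 = 1, w11 = 1

-1 1/2 1 1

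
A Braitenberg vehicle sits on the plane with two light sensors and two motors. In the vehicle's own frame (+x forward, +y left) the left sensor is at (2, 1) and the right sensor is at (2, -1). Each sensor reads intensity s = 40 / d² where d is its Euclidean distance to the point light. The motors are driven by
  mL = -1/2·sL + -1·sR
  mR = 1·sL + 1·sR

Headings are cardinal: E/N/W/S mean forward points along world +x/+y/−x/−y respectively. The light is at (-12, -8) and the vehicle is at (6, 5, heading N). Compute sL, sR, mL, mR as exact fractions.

left sensor world pos  = (5, 7); dL² = 514
right sensor world pos = (7, 7); dR² = 586
sL = 40/514 = 20/257
sR = 40/586 = 20/293
mL = -1/2·sL + -1·sR = -8070/75301
mR = 1·sL + 1·sR = 11000/75301

20/257 20/293 -8070/75301 11000/75301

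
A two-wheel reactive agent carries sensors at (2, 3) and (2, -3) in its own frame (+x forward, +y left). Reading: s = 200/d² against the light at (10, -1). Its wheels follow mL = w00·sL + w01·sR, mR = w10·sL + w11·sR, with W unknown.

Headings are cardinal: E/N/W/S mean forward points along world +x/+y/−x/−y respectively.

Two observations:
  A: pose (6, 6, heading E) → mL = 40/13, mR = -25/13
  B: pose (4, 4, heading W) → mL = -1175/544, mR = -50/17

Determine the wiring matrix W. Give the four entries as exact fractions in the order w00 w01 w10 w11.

-1 1/2 -1 0

obs A: pose=(6,6,E) → sL=25/13, sR=10, mL=40/13, mR=-25/13
obs B: pose=(4,4,W) → sL=50/17, sR=25/16, mL=-1175/544, mR=-50/17
sensor matrix S = [[25/13, 10], [50/17, 25/16]]; det S = -93375/3536
solve [mL_A; mL_B] = S·[w00; w01] and [mR_A; mR_B] = S·[w10; w11]:
  w00 = -1, w01 = 1/2, w10 = -1, w11 = 0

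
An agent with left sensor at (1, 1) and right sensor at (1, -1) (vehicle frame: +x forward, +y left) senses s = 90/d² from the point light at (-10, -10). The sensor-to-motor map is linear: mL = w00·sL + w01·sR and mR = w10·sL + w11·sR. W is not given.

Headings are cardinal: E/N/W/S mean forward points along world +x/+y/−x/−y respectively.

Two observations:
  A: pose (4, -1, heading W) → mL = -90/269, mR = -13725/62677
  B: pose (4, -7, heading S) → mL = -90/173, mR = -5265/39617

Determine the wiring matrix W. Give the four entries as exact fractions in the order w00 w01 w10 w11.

obs A: pose=(4,-1,W) → sL=90/233, sR=90/269, mL=-90/269, mR=-13725/62677
obs B: pose=(4,-7,S) → sL=90/229, sR=90/173, mL=-90/173, mR=-5265/39617
sensor matrix S = [[90/233, 90/269], [90/229, 90/173]]; det S = 172465200/2483074709
solve [mL_A; mL_B] = S·[w00; w01] and [mR_A; mR_B] = S·[w10; w11]:
  w00 = 0, w01 = -1, w10 = -1, w11 = 1/2

0 -1 -1 1/2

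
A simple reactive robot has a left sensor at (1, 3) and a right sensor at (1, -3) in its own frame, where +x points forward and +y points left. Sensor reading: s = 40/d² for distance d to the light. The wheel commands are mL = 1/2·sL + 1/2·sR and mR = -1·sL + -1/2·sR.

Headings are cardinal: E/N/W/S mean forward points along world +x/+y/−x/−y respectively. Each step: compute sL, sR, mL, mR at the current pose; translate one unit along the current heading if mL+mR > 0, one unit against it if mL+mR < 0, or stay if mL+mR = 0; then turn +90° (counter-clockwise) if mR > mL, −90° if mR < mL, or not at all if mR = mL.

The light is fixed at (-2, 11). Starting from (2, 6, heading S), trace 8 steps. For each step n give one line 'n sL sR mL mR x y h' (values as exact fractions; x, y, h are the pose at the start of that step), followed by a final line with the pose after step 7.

n=0: pose=(2,6,S); sL=8/17, sR=40/37; mL=488/629, mR=-636/629; mL+mR=-4/17 → advance -1; mR−mL=-1124/629 → turn -1·90°
n=1: pose=(2,7,W); sL=20/29, sR=4; mL=68/29, mR=-78/29; mL+mR=-10/29 → advance -1; mR−mL=-146/29 → turn -1·90°
n=2: pose=(3,7,N); sL=40/13, sR=40/73; mL=1720/949, mR=-3180/949; mL+mR=-20/13 → advance -1; mR−mL=-4900/949 → turn -1·90°
n=3: pose=(3,6,E); sL=1, sR=2/5; mL=7/10, mR=-6/5; mL+mR=-1/2 → advance -1; mR−mL=-19/10 → turn -1·90°
n=4: pose=(2,6,S); sL=8/17, sR=40/37; mL=488/629, mR=-636/629; mL+mR=-4/17 → advance -1; mR−mL=-1124/629 → turn -1·90°
n=5: pose=(2,7,W); sL=20/29, sR=4; mL=68/29, mR=-78/29; mL+mR=-10/29 → advance -1; mR−mL=-146/29 → turn -1·90°
n=6: pose=(3,7,N); sL=40/13, sR=40/73; mL=1720/949, mR=-3180/949; mL+mR=-20/13 → advance -1; mR−mL=-4900/949 → turn -1·90°
n=7: pose=(3,6,E); sL=1, sR=2/5; mL=7/10, mR=-6/5; mL+mR=-1/2 → advance -1; mR−mL=-19/10 → turn -1·90°

0 8/17 40/37 488/629 -636/629 2 6 S
1 20/29 4 68/29 -78/29 2 7 W
2 40/13 40/73 1720/949 -3180/949 3 7 N
3 1 2/5 7/10 -6/5 3 6 E
4 8/17 40/37 488/629 -636/629 2 6 S
5 20/29 4 68/29 -78/29 2 7 W
6 40/13 40/73 1720/949 -3180/949 3 7 N
7 1 2/5 7/10 -6/5 3 6 E
final 2 6 S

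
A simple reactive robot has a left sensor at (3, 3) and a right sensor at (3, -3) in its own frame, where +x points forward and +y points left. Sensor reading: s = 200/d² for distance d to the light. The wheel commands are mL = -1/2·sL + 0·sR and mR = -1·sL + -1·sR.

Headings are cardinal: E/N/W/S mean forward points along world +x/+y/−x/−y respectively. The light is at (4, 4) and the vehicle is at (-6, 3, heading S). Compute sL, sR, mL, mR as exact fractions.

left sensor world pos  = (-3, 0); dL² = 65
right sensor world pos = (-9, 0); dR² = 185
sL = 200/65 = 40/13
sR = 200/185 = 40/37
mL = -1/2·sL + 0·sR = -20/13
mR = -1·sL + -1·sR = -2000/481

40/13 40/37 -20/13 -2000/481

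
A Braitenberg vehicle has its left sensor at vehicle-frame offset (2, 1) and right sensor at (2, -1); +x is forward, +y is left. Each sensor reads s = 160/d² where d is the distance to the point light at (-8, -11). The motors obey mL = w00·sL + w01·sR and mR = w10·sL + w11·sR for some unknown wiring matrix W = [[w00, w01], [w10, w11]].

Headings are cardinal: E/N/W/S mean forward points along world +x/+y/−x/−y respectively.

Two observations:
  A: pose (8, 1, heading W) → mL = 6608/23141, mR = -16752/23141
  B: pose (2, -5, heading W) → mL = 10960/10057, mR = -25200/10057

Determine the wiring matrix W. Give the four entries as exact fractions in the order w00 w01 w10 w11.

obs A: pose=(8,1,W) → sL=160/317, sR=32/73, mL=6608/23141, mR=-16752/23141
obs B: pose=(2,-5,W) → sL=160/89, sR=160/113, mL=10960/10057, mR=-25200/10057
sensor matrix S = [[160/317, 32/73], [160/89, 160/113]]; det S = -17080320/232729037
solve [mL_A; mL_B] = S·[w00; w01] and [mR_A; mR_B] = S·[w10; w11]:
  w00 = 1, w01 = -1/2, w10 = -1, w11 = -1/2

1 -1/2 -1 -1/2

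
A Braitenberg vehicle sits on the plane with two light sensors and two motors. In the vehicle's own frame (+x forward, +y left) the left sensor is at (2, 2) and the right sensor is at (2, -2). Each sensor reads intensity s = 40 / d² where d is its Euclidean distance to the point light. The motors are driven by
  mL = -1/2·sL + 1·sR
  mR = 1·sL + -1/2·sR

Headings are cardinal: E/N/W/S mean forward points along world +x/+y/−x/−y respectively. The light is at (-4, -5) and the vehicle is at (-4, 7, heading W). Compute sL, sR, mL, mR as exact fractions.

left sensor world pos  = (-6, 5); dL² = 104
right sensor world pos = (-6, 9); dR² = 200
sL = 40/104 = 5/13
sR = 40/200 = 1/5
mL = -1/2·sL + 1·sR = 1/130
mR = 1·sL + -1/2·sR = 37/130

5/13 1/5 1/130 37/130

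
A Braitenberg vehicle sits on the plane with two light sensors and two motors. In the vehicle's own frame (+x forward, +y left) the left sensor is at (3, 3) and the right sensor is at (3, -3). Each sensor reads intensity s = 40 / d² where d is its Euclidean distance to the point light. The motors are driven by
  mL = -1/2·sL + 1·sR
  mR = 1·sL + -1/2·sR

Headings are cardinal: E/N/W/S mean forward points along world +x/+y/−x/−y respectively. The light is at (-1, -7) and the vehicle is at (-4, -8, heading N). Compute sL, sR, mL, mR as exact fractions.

left sensor world pos  = (-7, -5); dL² = 40
right sensor world pos = (-1, -5); dR² = 4
sL = 40/40 = 1
sR = 40/4 = 10
mL = -1/2·sL + 1·sR = 19/2
mR = 1·sL + -1/2·sR = -4

1 10 19/2 -4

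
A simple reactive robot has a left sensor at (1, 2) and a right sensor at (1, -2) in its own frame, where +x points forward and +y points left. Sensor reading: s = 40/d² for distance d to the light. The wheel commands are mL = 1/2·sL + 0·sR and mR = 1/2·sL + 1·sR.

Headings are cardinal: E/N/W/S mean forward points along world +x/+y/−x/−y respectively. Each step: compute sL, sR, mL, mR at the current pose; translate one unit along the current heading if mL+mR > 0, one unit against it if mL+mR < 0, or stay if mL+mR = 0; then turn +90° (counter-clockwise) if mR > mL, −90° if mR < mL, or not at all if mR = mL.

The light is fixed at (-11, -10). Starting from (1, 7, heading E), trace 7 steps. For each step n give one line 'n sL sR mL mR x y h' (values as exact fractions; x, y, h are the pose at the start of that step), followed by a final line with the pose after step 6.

0 4/53 20/197 2/53 1454/10441 1 7 E
1 8/89 40/549 4/89 5756/48861 2 7 N
2 1/10 5/68 1/20 21/170 2 8 W
3 8/97 40/389 4/97 5436/37733 1 8 S
4 4/53 20/197 2/53 1454/10441 1 7 E
5 8/89 40/549 4/89 5756/48861 2 7 N
6 1/10 5/68 1/20 21/170 2 8 W
final 1 8 S

n=0: pose=(1,7,E); sL=4/53, sR=20/197; mL=2/53, mR=1454/10441; mL+mR=1848/10441 → advance +1; mR−mL=20/197 → turn +1·90°
n=1: pose=(2,7,N); sL=8/89, sR=40/549; mL=4/89, mR=5756/48861; mL+mR=7952/48861 → advance +1; mR−mL=40/549 → turn +1·90°
n=2: pose=(2,8,W); sL=1/10, sR=5/68; mL=1/20, mR=21/170; mL+mR=59/340 → advance +1; mR−mL=5/68 → turn +1·90°
n=3: pose=(1,8,S); sL=8/97, sR=40/389; mL=4/97, mR=5436/37733; mL+mR=6992/37733 → advance +1; mR−mL=40/389 → turn +1·90°
n=4: pose=(1,7,E); sL=4/53, sR=20/197; mL=2/53, mR=1454/10441; mL+mR=1848/10441 → advance +1; mR−mL=20/197 → turn +1·90°
n=5: pose=(2,7,N); sL=8/89, sR=40/549; mL=4/89, mR=5756/48861; mL+mR=7952/48861 → advance +1; mR−mL=40/549 → turn +1·90°
n=6: pose=(2,8,W); sL=1/10, sR=5/68; mL=1/20, mR=21/170; mL+mR=59/340 → advance +1; mR−mL=5/68 → turn +1·90°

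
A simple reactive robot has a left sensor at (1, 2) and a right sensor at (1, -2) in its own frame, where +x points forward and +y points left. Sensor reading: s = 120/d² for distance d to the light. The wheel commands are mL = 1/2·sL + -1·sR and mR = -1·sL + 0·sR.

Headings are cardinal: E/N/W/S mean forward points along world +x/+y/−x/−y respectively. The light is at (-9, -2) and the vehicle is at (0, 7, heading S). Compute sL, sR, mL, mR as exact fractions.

24/37 120/113 -3084/4181 -24/37

left sensor world pos  = (2, 6); dL² = 185
right sensor world pos = (-2, 6); dR² = 113
sL = 120/185 = 24/37
sR = 120/113 = 120/113
mL = 1/2·sL + -1·sR = -3084/4181
mR = -1·sL + 0·sR = -24/37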